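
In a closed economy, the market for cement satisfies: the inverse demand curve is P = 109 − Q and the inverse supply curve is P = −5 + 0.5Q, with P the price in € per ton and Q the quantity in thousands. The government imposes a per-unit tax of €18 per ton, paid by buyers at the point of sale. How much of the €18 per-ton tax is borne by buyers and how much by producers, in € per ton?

Buyers bear €12 per ton; producers bear €6 per ton.

Rewrite in direct form: Qd = 109 − P and Qs = 2P + 10.
Without the tax, 109 − P = 2P + 10 gives 3P = 99, so P* = €33 and Q* = 76.
With the tax collected from buyers, demand (in seller-price terms) shifts: Qd = 109 − (P + 18).
New equilibrium: buyers pay €45, producers receive €27, Q = 64. (Wedge: Pb − Ps = 18.)
Burden on buyers: €12; on producers: €6. (They sum to €18.)
The less price-elastic side of the market bears the larger share of a per-unit tax.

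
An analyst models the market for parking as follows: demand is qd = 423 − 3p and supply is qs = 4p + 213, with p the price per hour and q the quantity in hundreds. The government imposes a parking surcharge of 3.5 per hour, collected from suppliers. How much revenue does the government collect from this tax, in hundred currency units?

Before the tax: set 423 − 3p = 4p + 213 → p* = 30, q* = 333.
With the tax collected from suppliers, supply shifts: qs = 4(p − 3.5) + 213.
Solving gives q = 327 with consumers paying 32 and suppliers receiving 28.5 (the 3.5 wedge).
Revenue = t · Q = 3.5 · 327 = 1144.5.

Tax revenue = 1144.5 hundred.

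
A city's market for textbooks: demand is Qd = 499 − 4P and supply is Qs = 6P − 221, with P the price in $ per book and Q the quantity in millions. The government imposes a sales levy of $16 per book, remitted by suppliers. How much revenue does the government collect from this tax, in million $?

Without the tax, 499 − 4P = 6P − 221 gives 10P = 720, so P* = $72 and Q* = 211.
With the tax collected from suppliers, supply shifts: Qs = 6(P − 16) − 221.
Solving gives Q = 172.6 with buyers paying $81.6 and suppliers receiving $65.6 (the $16 wedge).
Revenue = t · Q = 16 · 172.6 = $2761.6.

Tax revenue = $2761.6 million.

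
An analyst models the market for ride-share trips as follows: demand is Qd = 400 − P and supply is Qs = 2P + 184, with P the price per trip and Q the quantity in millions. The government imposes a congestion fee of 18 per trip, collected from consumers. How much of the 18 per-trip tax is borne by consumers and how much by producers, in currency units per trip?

Without the tax, 400 − P = 2P + 184 gives 3P = 216, so P* = 72 and Q* = 328.
With the tax collected from consumers, demand (in seller-price terms) shifts: Qd = 400 − (P + 18).
New equilibrium: consumers pay 84, producers receive 66, Q = 316. (Wedge: Pb − Ps = 18.)
Burden on consumers: 12; on producers: 6. (They sum to 18.)
The less price-elastic side of the market bears the larger share of a per-unit tax.

Consumers bear 12 per trip; producers bear 6 per trip.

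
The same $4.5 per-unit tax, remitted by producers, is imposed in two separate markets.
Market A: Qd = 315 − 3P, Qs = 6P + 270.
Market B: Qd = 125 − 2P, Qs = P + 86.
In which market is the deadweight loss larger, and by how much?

Market A, by $13.5.

Market A: pre-tax P* = $5, Q* = 300; post-tax Q = 291; deadweight loss = $20.25.
Market B: pre-tax P* = $13, Q* = 99; post-tax Q = 96; deadweight loss = $6.75.
Difference: $20.25 vs $6.75 → market A is larger by $13.5.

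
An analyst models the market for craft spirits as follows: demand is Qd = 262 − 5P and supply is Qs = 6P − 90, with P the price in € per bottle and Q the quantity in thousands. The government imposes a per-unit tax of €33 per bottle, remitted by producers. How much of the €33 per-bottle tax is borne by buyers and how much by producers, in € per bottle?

Without the tax, 262 − 5P = 6P − 90 gives 11P = 352, so P* = €32 and Q* = 102.
With the tax collected from producers, supply shifts: Qs = 6(P − 33) − 90.
New equilibrium: buyers pay €50, producers receive €17, Q = 12. (Wedge: Pb − Ps = 33.)
Burden on buyers: €18; on producers: €15. (They sum to €33.)

Buyers bear €18 per bottle; producers bear €15 per bottle.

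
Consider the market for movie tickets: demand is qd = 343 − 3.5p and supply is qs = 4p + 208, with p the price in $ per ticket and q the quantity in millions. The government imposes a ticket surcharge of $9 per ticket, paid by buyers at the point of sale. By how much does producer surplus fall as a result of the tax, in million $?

Before the tax: set 343 − 3.5p = 4p + 208 → p* = $18, q* = 280.
With the tax collected from buyers, demand (in seller-price terms) shifts: qd = 343 − 3.5(p + 9).
Solving gives q = 263.2 with buyers paying $22.8 and sellers receiving $13.8 (the $9 wedge).
ΔPS is the trapezoid between Q = 263.2 and Q = 280 of height $4.2: ½ · (280 + 263.2) · 4.2 = $1140.72.

Producer surplus falls by $1140.72 million.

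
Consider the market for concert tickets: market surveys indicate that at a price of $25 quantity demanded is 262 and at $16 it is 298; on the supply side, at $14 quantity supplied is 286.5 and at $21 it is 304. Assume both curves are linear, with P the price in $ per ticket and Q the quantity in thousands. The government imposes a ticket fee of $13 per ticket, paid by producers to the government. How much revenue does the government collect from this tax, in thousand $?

Demand slope: (298 − 262)/(16 − 25) = -4, so Qd = 362 − 4P.
Supply slope: (304 − 286.5)/(21 − 14) = 2.5, so Qs = 2.5P + 251.5.
Before the tax: set 362 − 4P = 2.5P + 251.5 → P* = $17, Q* = 294.
With the tax collected from producers, supply shifts: Qs = 2.5(P − 13) + 251.5.
Solving gives Q = 274 with buyers paying $22 and producers receiving $9 (the $13 wedge).
Revenue = t · Q = 13 · 274 = $3562.

Tax revenue = $3562 thousand.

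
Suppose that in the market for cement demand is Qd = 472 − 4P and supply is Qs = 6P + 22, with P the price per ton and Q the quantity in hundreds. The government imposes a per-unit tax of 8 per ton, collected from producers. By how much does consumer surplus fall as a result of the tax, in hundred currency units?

Consumer surplus falls by 1355.52 hundred.

Before the tax: set 472 − 4P = 6P + 22 → P* = 45, Q* = 292.
With the tax collected from producers, supply shifts: Qs = 6(P − 8) + 22.
New equilibrium: buyers pay 49.8, producers receive 41.8, Q = 272.8. (Wedge: Pb − Ps = 8.)
ΔCS is the trapezoid between Q = 272.8 and Q = 292 of height 4.8: ½ · (292 + 272.8) · 4.8 = 1355.52.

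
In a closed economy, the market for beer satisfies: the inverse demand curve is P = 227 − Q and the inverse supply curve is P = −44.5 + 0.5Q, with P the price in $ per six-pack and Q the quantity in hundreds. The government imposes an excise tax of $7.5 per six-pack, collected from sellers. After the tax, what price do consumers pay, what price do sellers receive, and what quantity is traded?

Rewrite in direct form: Qd = 227 − P and Qs = 2P + 89.
Without the tax, 227 − P = 2P + 89 gives 3P = 138, so P* = $46 and Q* = 181.
With the tax collected from sellers, supply shifts: Qs = 2(P − 7.5) + 89.
New equilibrium: consumers pay $51, sellers receive $43.5, Q = 176. (Wedge: Pb − Ps = 7.5.)

Consumers pay $51; sellers receive $43.5; quantity = 176.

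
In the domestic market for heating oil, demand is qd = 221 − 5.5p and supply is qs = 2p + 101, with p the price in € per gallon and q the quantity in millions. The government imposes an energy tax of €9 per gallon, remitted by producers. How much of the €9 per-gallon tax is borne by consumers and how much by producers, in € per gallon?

Consumers bear €2.4 per gallon; producers bear €6.6 per gallon.

Before the tax: set 221 − 5.5p = 2p + 101 → p* = €16, q* = 133.
With the tax collected from producers, supply shifts: qs = 2(p − 9) + 101.
Solving gives q = 119.8 with consumers paying €18.4 and producers receiving €9.4 (the €9 wedge).
Burden on consumers: €2.4; on producers: €6.6. (They sum to €9.)
The less price-elastic side of the market bears the larger share of a per-unit tax.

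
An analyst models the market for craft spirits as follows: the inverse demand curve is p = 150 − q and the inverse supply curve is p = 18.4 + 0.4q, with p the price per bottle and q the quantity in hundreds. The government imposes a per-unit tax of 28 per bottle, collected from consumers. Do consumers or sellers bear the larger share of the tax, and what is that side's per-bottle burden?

Rewrite in direct form: qd = 150 − p and qs = 2.5p − 46.
Before the tax: set 150 − p = 2.5p − 46 → p* = 56, q* = 94.
With the tax collected from consumers, demand (in seller-price terms) shifts: qd = 150 − (p + 28).
New equilibrium: consumers pay 76, sellers receive 48, q = 74. (Wedge: pb − ps = 28.)
Per-bottle burden: consumers 20, sellers 8.
Consumers take the larger share because demand is less price-elastic here (demand slope 1 vs supply slope 2.5).
The less price-elastic side of the market bears the larger share of a per-unit tax.

Consumers bear the larger share: 20 per bottle.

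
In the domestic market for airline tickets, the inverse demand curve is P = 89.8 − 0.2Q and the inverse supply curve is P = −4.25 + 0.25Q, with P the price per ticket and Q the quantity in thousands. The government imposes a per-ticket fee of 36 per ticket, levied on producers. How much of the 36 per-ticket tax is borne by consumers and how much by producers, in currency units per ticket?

Consumers bear 16 per ticket; producers bear 20 per ticket.

Rewrite in direct form: Qd = 449 − 5P and Qs = 4P + 17.
Before the tax: set 449 − 5P = 4P + 17 → P* = 48, Q* = 209.
With the tax collected from producers, supply shifts: Qs = 4(P − 36) + 17.
Solving gives Q = 129 with consumers paying 64 and producers receiving 28 (the 36 wedge).
Burden on consumers: 16; on producers: 20. (They sum to 36.)
The less price-elastic side of the market bears the larger share of a per-unit tax.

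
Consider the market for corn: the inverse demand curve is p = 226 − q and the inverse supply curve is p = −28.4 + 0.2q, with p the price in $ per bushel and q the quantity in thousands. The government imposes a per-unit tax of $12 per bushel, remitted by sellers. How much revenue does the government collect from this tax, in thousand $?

Tax revenue = $2424 thousand.

Rewrite in direct form: qd = 226 − p and qs = 5p + 142.
Without the tax, 226 − p = 5p + 142 gives 6p = 84, so p* = $14 and q* = 212.
With the tax collected from sellers, supply shifts: qs = 5(p − 12) + 142.
Solving gives q = 202 with consumers paying $24 and sellers receiving $12 (the $12 wedge).
Revenue = t · Q = 12 · 202 = $2424.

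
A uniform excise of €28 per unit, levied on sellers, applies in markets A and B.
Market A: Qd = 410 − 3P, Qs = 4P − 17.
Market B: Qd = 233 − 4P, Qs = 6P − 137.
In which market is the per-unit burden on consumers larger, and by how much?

Market A: pre-tax P* = €61, Q* = 227; post-tax Q = 179; per-unit burden on consumers = €16.
Market B: pre-tax P* = €37, Q* = 85; post-tax Q = 17.8; per-unit burden on consumers = €16.8.
Difference: €16 vs €16.8 → market B is larger by €0.8.

Market B, by €0.8.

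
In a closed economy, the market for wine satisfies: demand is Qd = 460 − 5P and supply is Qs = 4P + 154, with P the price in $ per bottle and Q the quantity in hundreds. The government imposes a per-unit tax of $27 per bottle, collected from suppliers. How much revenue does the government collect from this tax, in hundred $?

Tax revenue = $6210 hundred.

Before the tax: set 460 − 5P = 4P + 154 → P* = $34, Q* = 290.
With the tax collected from suppliers, supply shifts: Qs = 4(P − 27) + 154.
New equilibrium: buyers pay $46, suppliers receive $19, Q = 230. (Wedge: Pb − Ps = 27.)
Revenue = t · Q = 27 · 230 = $6210.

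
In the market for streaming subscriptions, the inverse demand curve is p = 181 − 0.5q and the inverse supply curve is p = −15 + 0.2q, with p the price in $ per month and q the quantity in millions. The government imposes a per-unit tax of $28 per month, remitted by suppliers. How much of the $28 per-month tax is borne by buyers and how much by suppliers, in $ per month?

Inverting to q(p) form: qd = 362 − 2p; qs = 5p + 75.
Before the tax: set 362 − 2p = 5p + 75 → p* = $41, q* = 280.
With the tax collected from suppliers, supply shifts: qs = 5(p − 28) + 75.
Solving gives q = 240 with buyers paying $61 and suppliers receiving $33 (the $28 wedge).
Burden on buyers: $20; on suppliers: $8. (They sum to $28.)

Buyers bear $20 per month; suppliers bear $8 per month.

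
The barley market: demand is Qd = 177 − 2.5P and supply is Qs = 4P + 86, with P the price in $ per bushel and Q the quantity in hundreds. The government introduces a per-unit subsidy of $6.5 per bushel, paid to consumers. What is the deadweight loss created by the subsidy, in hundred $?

Deadweight loss = $32.5 hundred.

Without the subsidy, 177 − 2.5P = 4P + 86 gives 6.5P = 91, so P* = $14 and Q* = 142.
With a per-unit subsidy paid to consumers, each effectively pays P − 6.5, so demand becomes Qd = 177 − 2.5(P − 6.5).
Solving gives Q = 152 with consumers paying $10 and suppliers receiving $16.5 (the $6.5 wedge).
Quantity rises by |ΔQ| = |142 − 152| = 10.
DWL = ½ · t · |ΔQ| = ½ · 6.5 · 10 = $32.5.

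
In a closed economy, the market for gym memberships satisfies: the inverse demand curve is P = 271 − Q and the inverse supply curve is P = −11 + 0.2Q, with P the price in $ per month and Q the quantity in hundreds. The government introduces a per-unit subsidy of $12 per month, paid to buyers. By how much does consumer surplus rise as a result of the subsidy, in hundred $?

Inverting to Q(P) form: Qd = 271 − P; Qs = 5P + 55.
Without the subsidy, 271 − P = 5P + 55 gives 6P = 216, so P* = $36 and Q* = 235.
With a per-unit subsidy paid to buyers, each effectively pays P − 12, so demand becomes Qd = 271 − (P − 12).
New equilibrium: buyers pay $26, producers receive $38, Q = 245. (Wedge: Pb − Ps = −12.)
ΔCS is the trapezoid between Q = 245 and Q = 235 of height $10: ½ · (235 + 245) · 10 = $2400.

Consumer surplus rises by $2400 hundred.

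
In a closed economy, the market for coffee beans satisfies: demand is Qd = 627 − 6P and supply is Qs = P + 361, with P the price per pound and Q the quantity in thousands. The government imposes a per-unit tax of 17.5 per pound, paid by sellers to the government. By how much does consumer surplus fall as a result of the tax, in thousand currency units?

Consumer surplus falls by 978.75 thousand.

Without the tax, 627 − 6P = P + 361 gives 7P = 266, so P* = 38 and Q* = 399.
With the tax collected from sellers, supply shifts: Qs = (P − 17.5) + 361.
New equilibrium: buyers pay 40.5, sellers receive 23, Q = 384. (Wedge: Pb − Ps = 17.5.)
ΔCS is the trapezoid between Q = 384 and Q = 399 of height 2.5: ½ · (399 + 384) · 2.5 = 978.75.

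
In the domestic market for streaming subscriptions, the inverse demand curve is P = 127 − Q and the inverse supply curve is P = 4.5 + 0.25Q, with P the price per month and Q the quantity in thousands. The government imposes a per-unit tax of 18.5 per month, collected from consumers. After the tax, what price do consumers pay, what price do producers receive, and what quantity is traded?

Inverting to Q(P) form: Qd = 127 − P; Qs = 4P − 18.
Without the tax, 127 − P = 4P − 18 gives 5P = 145, so P* = 29 and Q* = 98.
With the tax collected from consumers, demand (in seller-price terms) shifts: Qd = 127 − (P + 18.5).
New equilibrium: consumers pay 43.8, producers receive 25.3, Q = 83.2. (Wedge: Pb − Ps = 18.5.)

Consumers pay 43.8; producers receive 25.3; quantity = 83.2.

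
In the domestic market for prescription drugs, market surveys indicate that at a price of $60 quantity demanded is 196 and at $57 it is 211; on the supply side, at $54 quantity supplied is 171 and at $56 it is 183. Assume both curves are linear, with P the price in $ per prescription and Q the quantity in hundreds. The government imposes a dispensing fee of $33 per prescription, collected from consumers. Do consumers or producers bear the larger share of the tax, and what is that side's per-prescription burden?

Consumers bear the larger share: $18 per prescription.

Demand slope: (211 − 196)/(57 − 60) = -5, so Qd = 496 − 5P.
Supply slope: (183 − 171)/(56 − 54) = 6, so Qs = 6P − 153.
Before the tax: set 496 − 5P = 6P − 153 → P* = $59, Q* = 201.
With the tax collected from consumers, demand (in seller-price terms) shifts: Qd = 496 − 5(P + 33).
Solving gives Q = 111 with consumers paying $77 and producers receiving $44 (the $33 wedge).
Per-prescription burden: consumers $18, producers $15.
Consumers take the larger share because demand is less price-elastic here (demand slope 5 vs supply slope 6).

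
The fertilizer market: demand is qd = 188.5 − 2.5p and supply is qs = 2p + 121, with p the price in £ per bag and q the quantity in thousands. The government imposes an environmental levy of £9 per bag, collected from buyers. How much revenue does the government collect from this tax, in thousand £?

Without the tax, 188.5 − 2.5p = 2p + 121 gives 4.5p = 67.5, so p* = £15 and q* = 151.
With the tax collected from buyers, demand (in seller-price terms) shifts: qd = 188.5 − 2.5(p + 9).
New equilibrium: buyers pay £19, suppliers receive £10, q = 141. (Wedge: pb − ps = 9.)
Revenue = t · Q = 9 · 141 = £1269.

Tax revenue = £1269 thousand.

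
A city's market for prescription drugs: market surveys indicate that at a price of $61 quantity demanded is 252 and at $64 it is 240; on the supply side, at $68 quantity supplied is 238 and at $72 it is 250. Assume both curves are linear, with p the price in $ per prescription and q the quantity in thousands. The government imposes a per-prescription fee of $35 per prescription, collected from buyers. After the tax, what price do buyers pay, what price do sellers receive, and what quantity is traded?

Buyers pay $81; sellers receive $46; quantity = 172.

Demand slope: (240 − 252)/(64 − 61) = -4, so qd = 496 − 4p.
Supply slope: (250 − 238)/(72 − 68) = 3, so qs = 3p + 34.
Without the tax, 496 − 4p = 3p + 34 gives 7p = 462, so p* = $66 and q* = 232.
With the tax collected from buyers, demand (in seller-price terms) shifts: qd = 496 − 4(p + 35).
Solving gives q = 172 with buyers paying $81 and sellers receiving $46 (the $35 wedge).
The less price-elastic side of the market bears the larger share of a per-unit tax.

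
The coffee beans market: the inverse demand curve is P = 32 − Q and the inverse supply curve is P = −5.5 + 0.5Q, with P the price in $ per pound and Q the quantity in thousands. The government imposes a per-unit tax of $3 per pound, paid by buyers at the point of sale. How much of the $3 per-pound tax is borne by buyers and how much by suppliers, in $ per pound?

Rewrite in direct form: Qd = 32 − P and Qs = 2P + 11.
Without the tax, 32 − P = 2P + 11 gives 3P = 21, so P* = $7 and Q* = 25.
With the tax collected from buyers, demand (in seller-price terms) shifts: Qd = 32 − (P + 3).
New equilibrium: buyers pay $9, suppliers receive $6, Q = 23. (Wedge: Pb − Ps = 3.)
Burden on buyers: $2; on suppliers: $1. (They sum to $3.)
The less price-elastic side of the market bears the larger share of a per-unit tax.

Buyers bear $2 per pound; suppliers bear $1 per pound.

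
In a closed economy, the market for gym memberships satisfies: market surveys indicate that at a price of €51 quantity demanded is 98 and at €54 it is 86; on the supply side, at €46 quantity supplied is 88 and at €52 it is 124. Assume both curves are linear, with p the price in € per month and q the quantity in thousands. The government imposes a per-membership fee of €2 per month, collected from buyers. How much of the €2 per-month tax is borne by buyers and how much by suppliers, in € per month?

Demand slope: (86 − 98)/(54 − 51) = -4, so qd = 302 − 4p.
Supply slope: (124 − 88)/(52 − 46) = 6, so qs = 6p − 188.
Without the tax, 302 − 4p = 6p − 188 gives 10p = 490, so p* = €49 and q* = 106.
With the tax collected from buyers, demand (in seller-price terms) shifts: qd = 302 − 4(p + 2).
Solving gives q = 101.2 with buyers paying €50.2 and suppliers receiving €48.2 (the €2 wedge).
Burden on buyers: €1.2; on suppliers: €0.8. (They sum to €2.)
The less price-elastic side of the market bears the larger share of a per-unit tax.

Buyers bear €1.2 per month; suppliers bear €0.8 per month.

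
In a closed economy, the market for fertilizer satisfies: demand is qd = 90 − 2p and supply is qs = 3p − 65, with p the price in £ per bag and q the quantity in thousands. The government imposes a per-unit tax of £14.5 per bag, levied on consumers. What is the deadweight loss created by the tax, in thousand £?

Deadweight loss = £126.15 thousand.

Before the tax: set 90 − 2p = 3p − 65 → p* = £31, q* = 28.
With the tax collected from consumers, demand (in seller-price terms) shifts: qd = 90 − 2(p + 14.5).
Solving gives q = 10.6 with consumers paying £39.7 and suppliers receiving £25.2 (the £14.5 wedge).
Quantity falls by |ΔQ| = |28 − 10.6| = 17.4.
DWL = ½ · t · |ΔQ| = ½ · 14.5 · 17.4 = £126.15.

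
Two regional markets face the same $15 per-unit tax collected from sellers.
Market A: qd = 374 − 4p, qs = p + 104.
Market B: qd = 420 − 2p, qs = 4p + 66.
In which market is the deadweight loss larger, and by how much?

Market B, by $60.

Market A: pre-tax p* = $54, q* = 158; post-tax q = 146; deadweight loss = $90.
Market B: pre-tax p* = $59, q* = 302; post-tax q = 282; deadweight loss = $150.
Difference: $90 vs $150 → market B is larger by $60.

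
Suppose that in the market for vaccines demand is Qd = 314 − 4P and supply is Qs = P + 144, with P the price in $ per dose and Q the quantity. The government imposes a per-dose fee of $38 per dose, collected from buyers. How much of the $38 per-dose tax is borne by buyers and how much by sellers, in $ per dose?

Buyers bear $7.6 per dose; sellers bear $30.4 per dose.

Before the tax: set 314 − 4P = P + 144 → P* = $34, Q* = 178.
With the tax collected from buyers, demand (in seller-price terms) shifts: Qd = 314 − 4(P + 38).
Solving gives Q = 147.6 with buyers paying $41.6 and sellers receiving $3.6 (the $38 wedge).
Burden on buyers: $7.6; on sellers: $30.4. (They sum to $38.)
The less price-elastic side of the market bears the larger share of a per-unit tax.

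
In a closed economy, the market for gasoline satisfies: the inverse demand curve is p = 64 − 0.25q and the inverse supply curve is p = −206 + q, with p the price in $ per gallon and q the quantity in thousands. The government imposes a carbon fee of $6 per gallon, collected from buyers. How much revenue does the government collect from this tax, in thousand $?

Inverting to q(p) form: qd = 256 − 4p; qs = p + 206.
Before the tax: set 256 − 4p = p + 206 → p* = $10, q* = 216.
With the tax collected from buyers, demand (in seller-price terms) shifts: qd = 256 − 4(p + 6).
Solving gives q = 211.2 with buyers paying $11.2 and suppliers receiving $5.2 (the $6 wedge).
Revenue = t · Q = 6 · 211.2 = $1267.2.

Tax revenue = $1267.2 thousand.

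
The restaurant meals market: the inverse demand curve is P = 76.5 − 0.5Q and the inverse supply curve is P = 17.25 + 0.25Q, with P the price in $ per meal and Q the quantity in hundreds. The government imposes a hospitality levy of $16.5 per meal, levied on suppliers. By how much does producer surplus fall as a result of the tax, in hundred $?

Producer surplus falls by $374 hundred.

Rewrite in direct form: Qd = 153 − 2P and Qs = 4P − 69.
Before the tax: set 153 − 2P = 4P − 69 → P* = $37, Q* = 79.
With the tax collected from suppliers, supply shifts: Qs = 4(P − 16.5) − 69.
Solving gives Q = 57 with buyers paying $48 and suppliers receiving $31.5 (the $16.5 wedge).
ΔPS is the trapezoid between Q = 57 and Q = 79 of height $5.5: ½ · (79 + 57) · 5.5 = $374.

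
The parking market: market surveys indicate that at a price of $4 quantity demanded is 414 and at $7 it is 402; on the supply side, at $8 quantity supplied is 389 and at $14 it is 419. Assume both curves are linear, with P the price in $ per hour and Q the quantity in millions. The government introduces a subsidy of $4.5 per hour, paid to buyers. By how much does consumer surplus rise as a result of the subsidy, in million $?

Consumer surplus rises by $997.5 million.

Demand slope: (402 − 414)/(7 − 4) = -4, so Qd = 430 − 4P.
Supply slope: (419 − 389)/(14 − 8) = 5, so Qs = 5P + 349.
Without the subsidy, 430 − 4P = 5P + 349 gives 9P = 81, so P* = $9 and Q* = 394.
With a per-unit subsidy paid to buyers, each effectively pays P − 4.5, so demand becomes Qd = 430 − 4(P − 4.5).
New equilibrium: buyers pay $6.5, producers receive $11, Q = 404. (Wedge: Pb − Ps = −4.5.)
ΔCS is the trapezoid between Q = 404 and Q = 394 of height $2.5: ½ · (394 + 404) · 2.5 = $997.5.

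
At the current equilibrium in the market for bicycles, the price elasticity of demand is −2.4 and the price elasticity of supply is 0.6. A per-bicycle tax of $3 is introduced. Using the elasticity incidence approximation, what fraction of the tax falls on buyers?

Incidence ratio: buyers' share ≈ εs / (εs + |εd|) = 0.6 / (0.6 + 2.4) = 0.2.
Supply is the less elastic side, so buyers bear the smaller share.

Buyers' share ≈ 0.2.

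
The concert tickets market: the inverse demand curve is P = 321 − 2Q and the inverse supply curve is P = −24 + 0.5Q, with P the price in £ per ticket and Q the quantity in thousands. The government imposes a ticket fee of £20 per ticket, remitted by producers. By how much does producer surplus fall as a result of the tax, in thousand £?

Inverting to Q(P) form: Qd = 160.5 − 0.5P; Qs = 2P + 48.
Before the tax: set 160.5 − 0.5P = 2P + 48 → P* = £45, Q* = 138.
With the tax collected from producers, supply shifts: Qs = 2(P − 20) + 48.
New equilibrium: consumers pay £61, producers receive £41, Q = 130. (Wedge: Pb − Ps = 20.)
ΔPS is the trapezoid between Q = 130 and Q = 138 of height £4: ½ · (138 + 130) · 4 = £536.

Producer surplus falls by £536 thousand.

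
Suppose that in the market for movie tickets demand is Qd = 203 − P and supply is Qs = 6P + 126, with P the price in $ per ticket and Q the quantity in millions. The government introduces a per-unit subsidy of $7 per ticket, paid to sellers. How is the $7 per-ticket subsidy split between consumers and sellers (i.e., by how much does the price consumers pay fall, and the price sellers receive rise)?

Consumers gain $6 per ticket; sellers gain $1 per ticket.

Without the subsidy, 203 − P = 6P + 126 gives 7P = 77, so P* = $11 and Q* = 192.
With a per-unit subsidy paid to sellers, each receives P + 7 per unit sold, so supply becomes Qs = 6(P + 7) + 126.
Solving gives Q = 198 with consumers paying $5 and sellers receiving $12 (the $7 wedge).
Gain to consumers: $6; to sellers: $1. (They sum to $7.)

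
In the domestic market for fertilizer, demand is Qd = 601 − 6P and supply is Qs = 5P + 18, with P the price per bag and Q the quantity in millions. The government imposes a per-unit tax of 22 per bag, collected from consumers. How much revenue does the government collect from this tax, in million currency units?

Without the tax, 601 − 6P = 5P + 18 gives 11P = 583, so P* = 53 and Q* = 283.
With the tax collected from consumers, demand (in seller-price terms) shifts: Qd = 601 − 6(P + 22).
Solving gives Q = 223 with consumers paying 63 and sellers receiving 41 (the 22 wedge).
Revenue = t · Q = 22 · 223 = 4906.

Tax revenue = 4906 million.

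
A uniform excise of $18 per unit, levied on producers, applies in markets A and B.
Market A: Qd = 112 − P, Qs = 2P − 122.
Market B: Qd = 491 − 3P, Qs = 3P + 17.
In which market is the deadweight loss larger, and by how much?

Market B, by $135.

Market A: pre-tax P* = $78, Q* = 34; post-tax Q = 22; deadweight loss = $108.
Market B: pre-tax P* = $79, Q* = 254; post-tax Q = 227; deadweight loss = $243.
Difference: $108 vs $243 → market B is larger by $135.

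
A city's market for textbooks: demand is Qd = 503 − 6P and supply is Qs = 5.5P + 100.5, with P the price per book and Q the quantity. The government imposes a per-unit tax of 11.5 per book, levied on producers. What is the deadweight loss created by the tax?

Without the tax, 503 − 6P = 5.5P + 100.5 gives 11.5P = 402.5, so P* = 35 and Q* = 293.
With the tax collected from producers, supply shifts: Qs = 5.5(P − 11.5) + 100.5.
New equilibrium: buyers pay 40.5, producers receive 29, Q = 260. (Wedge: Pb − Ps = 11.5.)
Quantity falls by |ΔQ| = |293 − 260| = 33.
DWL = ½ · t · |ΔQ| = ½ · 11.5 · 33 = 189.75.

Deadweight loss = 189.75.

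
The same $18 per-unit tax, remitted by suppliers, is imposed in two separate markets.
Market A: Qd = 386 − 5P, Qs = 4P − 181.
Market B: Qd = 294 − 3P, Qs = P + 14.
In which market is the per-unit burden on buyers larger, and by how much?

Market A, by $3.5.

Market A: pre-tax P* = $63, Q* = 71; post-tax Q = 31; per-unit burden on buyers = $8.
Market B: pre-tax P* = $70, Q* = 84; post-tax Q = 70.5; per-unit burden on buyers = $4.5.
Difference: $8 vs $4.5 → market A is larger by $3.5.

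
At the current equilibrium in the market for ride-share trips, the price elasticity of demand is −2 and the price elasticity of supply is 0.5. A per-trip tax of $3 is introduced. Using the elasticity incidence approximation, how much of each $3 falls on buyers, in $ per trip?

Buyers bear ≈ $0.6 per trip.

Incidence ratio: buyers' share ≈ εs / (εs + |εd|) = 0.5 / (0.5 + 2) = 0.2.
So buyers bear ≈ 0.2 × $3 = $0.6; producers bear $2.4.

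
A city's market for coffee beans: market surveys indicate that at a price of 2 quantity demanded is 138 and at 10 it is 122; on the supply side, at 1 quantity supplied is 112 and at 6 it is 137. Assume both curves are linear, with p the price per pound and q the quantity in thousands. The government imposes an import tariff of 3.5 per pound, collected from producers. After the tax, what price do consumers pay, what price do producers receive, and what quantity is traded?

Consumers pay 7.5; producers receive 4; quantity = 127.

Demand slope: (122 − 138)/(10 − 2) = -2, so qd = 142 − 2p.
Supply slope: (137 − 112)/(6 − 1) = 5, so qs = 5p + 107.
Before the tax: set 142 − 2p = 5p + 107 → p* = 5, q* = 132.
With the tax collected from producers, supply shifts: qs = 5(p − 3.5) + 107.
Solving gives q = 127 with consumers paying 7.5 and producers receiving 4 (the 3.5 wedge).
The less price-elastic side of the market bears the larger share of a per-unit tax.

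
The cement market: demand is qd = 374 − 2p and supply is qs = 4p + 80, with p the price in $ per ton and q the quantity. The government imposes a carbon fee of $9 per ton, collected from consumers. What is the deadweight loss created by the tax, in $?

Deadweight loss = $54.

Without the tax, 374 − 2p = 4p + 80 gives 6p = 294, so p* = $49 and q* = 276.
With the tax collected from consumers, demand (in seller-price terms) shifts: qd = 374 − 2(p + 9).
Solving gives q = 264 with consumers paying $55 and sellers receiving $46 (the $9 wedge).
Quantity falls by |ΔQ| = |276 − 264| = 12.
DWL = ½ · t · |ΔQ| = ½ · 9 · 12 = $54.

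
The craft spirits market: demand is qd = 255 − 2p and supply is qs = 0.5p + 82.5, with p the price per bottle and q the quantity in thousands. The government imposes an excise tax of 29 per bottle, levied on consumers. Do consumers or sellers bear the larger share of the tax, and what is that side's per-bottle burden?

Before the tax: set 255 − 2p = 0.5p + 82.5 → p* = 69, q* = 117.
With the tax collected from consumers, demand (in seller-price terms) shifts: qd = 255 − 2(p + 29).
New equilibrium: consumers pay 74.8, sellers receive 45.8, q = 105.4. (Wedge: pb − ps = 29.)
Per-bottle burden: consumers 5.8, sellers 23.2.
Sellers take the larger share because supply is less price-elastic here (demand slope 2 vs supply slope 0.5).

Sellers bear the larger share: 23.2 per bottle.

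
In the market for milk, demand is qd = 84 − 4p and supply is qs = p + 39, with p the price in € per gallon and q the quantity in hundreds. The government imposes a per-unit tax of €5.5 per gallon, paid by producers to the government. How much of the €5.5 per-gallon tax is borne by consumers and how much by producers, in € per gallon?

Consumers bear €1.1 per gallon; producers bear €4.4 per gallon.

Before the tax: set 84 − 4p = p + 39 → p* = €9, q* = 48.
With the tax collected from producers, supply shifts: qs = (p − 5.5) + 39.
Solving gives q = 43.6 with consumers paying €10.1 and producers receiving €4.6 (the €5.5 wedge).
Burden on consumers: €1.1; on producers: €4.4. (They sum to €5.5.)
The less price-elastic side of the market bears the larger share of a per-unit tax.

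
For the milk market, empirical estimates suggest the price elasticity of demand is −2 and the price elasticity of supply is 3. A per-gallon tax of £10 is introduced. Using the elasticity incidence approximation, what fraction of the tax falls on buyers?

Buyers' share ≈ 0.6.

Incidence ratio: buyers' share ≈ εs / (εs + |εd|) = 3 / (3 + 2) = 0.6.
Supply is the more elastic side, so buyers bear the larger share.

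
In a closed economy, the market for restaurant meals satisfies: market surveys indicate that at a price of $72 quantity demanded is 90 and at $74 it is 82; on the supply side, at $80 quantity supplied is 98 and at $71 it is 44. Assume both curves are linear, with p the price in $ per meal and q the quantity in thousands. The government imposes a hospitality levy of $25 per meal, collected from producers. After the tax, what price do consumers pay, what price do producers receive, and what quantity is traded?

Demand slope: (82 − 90)/(74 − 72) = -4, so qd = 378 − 4p.
Supply slope: (44 − 98)/(71 − 80) = 6, so qs = 6p − 382.
Before the tax: set 378 − 4p = 6p − 382 → p* = $76, q* = 74.
With the tax collected from producers, supply shifts: qs = 6(p − 25) − 382.
Solving gives q = 14 with consumers paying $91 and producers receiving $66 (the $25 wedge).
The less price-elastic side of the market bears the larger share of a per-unit tax.

Consumers pay $91; producers receive $66; quantity = 14.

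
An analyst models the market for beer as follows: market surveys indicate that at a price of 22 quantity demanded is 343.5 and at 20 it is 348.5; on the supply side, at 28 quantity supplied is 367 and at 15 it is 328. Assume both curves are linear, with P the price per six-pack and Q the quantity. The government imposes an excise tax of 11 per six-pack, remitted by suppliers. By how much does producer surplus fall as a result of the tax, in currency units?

Producer surplus falls by 1692.5.

Demand slope: (348.5 − 343.5)/(20 − 22) = -2.5, so Qd = 398.5 − 2.5P.
Supply slope: (328 − 367)/(15 − 28) = 3, so Qs = 3P + 283.
Without the tax, 398.5 − 2.5P = 3P + 283 gives 5.5P = 115.5, so P* = 21 and Q* = 346.
With the tax collected from suppliers, supply shifts: Qs = 3(P − 11) + 283.
Solving gives Q = 331 with buyers paying 27 and suppliers receiving 16 (the 11 wedge).
ΔPS is the trapezoid between Q = 331 and Q = 346 of height 5: ½ · (346 + 331) · 5 = 1692.5.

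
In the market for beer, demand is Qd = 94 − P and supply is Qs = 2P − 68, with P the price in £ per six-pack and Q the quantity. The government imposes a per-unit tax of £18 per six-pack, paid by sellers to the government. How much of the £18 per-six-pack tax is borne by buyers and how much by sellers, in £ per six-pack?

Buyers bear £12 per six-pack; sellers bear £6 per six-pack.

Before the tax: set 94 − P = 2P − 68 → P* = £54, Q* = 40.
With the tax collected from sellers, supply shifts: Qs = 2(P − 18) − 68.
New equilibrium: buyers pay £66, sellers receive £48, Q = 28. (Wedge: Pb − Ps = 18.)
Burden on buyers: £12; on sellers: £6. (They sum to £18.)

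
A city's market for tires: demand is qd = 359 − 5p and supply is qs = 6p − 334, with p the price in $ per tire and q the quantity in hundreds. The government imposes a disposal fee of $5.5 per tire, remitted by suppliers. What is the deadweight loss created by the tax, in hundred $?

Without the tax, 359 − 5p = 6p − 334 gives 11p = 693, so p* = $63 and q* = 44.
With the tax collected from suppliers, supply shifts: qs = 6(p − 5.5) − 334.
New equilibrium: consumers pay $66, suppliers receive $60.5, q = 29. (Wedge: pb − ps = 5.5.)
Quantity falls by |ΔQ| = |44 − 29| = 15.
DWL = ½ · t · |ΔQ| = ½ · 5.5 · 15 = $41.25.

Deadweight loss = $41.25 hundred.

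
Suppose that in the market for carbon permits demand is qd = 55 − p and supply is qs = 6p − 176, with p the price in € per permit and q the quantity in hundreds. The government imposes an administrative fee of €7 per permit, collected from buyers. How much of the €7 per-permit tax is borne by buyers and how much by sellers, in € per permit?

Before the tax: set 55 − p = 6p − 176 → p* = €33, q* = 22.
With the tax collected from buyers, demand (in seller-price terms) shifts: qd = 55 − (p + 7).
Solving gives q = 16 with buyers paying €39 and sellers receiving €32 (the €7 wedge).
Burden on buyers: €6; on sellers: €1. (They sum to €7.)

Buyers bear €6 per permit; sellers bear €1 per permit.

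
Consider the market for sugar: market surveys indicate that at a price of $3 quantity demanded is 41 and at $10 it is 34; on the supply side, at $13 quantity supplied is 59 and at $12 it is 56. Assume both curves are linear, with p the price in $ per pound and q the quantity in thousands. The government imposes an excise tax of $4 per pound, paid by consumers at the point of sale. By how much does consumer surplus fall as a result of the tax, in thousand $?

Demand slope: (34 − 41)/(10 − 3) = -1, so qd = 44 − p.
Supply slope: (56 − 59)/(12 − 13) = 3, so qs = 3p + 20.
Before the tax: set 44 − p = 3p + 20 → p* = $6, q* = 38.
With the tax collected from consumers, demand (in seller-price terms) shifts: qd = 44 − (p + 4).
Solving gives q = 35 with consumers paying $9 and sellers receiving $5 (the $4 wedge).
ΔCS is the trapezoid between Q = 35 and Q = 38 of height $3: ½ · (38 + 35) · 3 = $109.5.

Consumer surplus falls by $109.5 thousand.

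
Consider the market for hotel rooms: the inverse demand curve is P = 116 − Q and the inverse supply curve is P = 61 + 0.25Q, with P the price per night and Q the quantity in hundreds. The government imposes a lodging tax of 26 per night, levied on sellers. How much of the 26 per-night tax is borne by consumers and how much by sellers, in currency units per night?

Inverting to Q(P) form: Qd = 116 − P; Qs = 4P − 244.
Before the tax: set 116 − P = 4P − 244 → P* = 72, Q* = 44.
With the tax collected from sellers, supply shifts: Qs = 4(P − 26) − 244.
New equilibrium: consumers pay 92.8, sellers receive 66.8, Q = 23.2. (Wedge: Pb − Ps = 26.)
Burden on consumers: 20.8; on sellers: 5.2. (They sum to 26.)
The less price-elastic side of the market bears the larger share of a per-unit tax.

Consumers bear 20.8 per night; sellers bear 5.2 per night.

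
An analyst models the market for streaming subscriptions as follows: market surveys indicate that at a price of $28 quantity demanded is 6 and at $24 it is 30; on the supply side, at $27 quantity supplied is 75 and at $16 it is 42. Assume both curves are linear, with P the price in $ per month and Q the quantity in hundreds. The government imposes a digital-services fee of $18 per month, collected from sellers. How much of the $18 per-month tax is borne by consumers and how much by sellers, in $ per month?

Demand slope: (30 − 6)/(24 − 28) = -6, so Qd = 174 − 6P.
Supply slope: (42 − 75)/(16 − 27) = 3, so Qs = 3P − 6.
Before the tax: set 174 − 6P = 3P − 6 → P* = $20, Q* = 54.
With the tax collected from sellers, supply shifts: Qs = 3(P − 18) − 6.
Solving gives Q = 18 with consumers paying $26 and sellers receiving $8 (the $18 wedge).
Burden on consumers: $6; on sellers: $12. (They sum to $18.)
The less price-elastic side of the market bears the larger share of a per-unit tax.

Consumers bear $6 per month; sellers bear $12 per month.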